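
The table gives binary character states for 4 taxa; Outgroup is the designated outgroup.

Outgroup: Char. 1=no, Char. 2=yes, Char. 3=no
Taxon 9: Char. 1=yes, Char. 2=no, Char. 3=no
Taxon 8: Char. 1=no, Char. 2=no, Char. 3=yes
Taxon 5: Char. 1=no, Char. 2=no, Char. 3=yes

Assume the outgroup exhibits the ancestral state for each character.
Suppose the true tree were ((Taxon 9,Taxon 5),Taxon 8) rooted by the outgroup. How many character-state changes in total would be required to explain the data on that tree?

4

Map each character onto ((Taxon 9,Taxon 5),Taxon 8) (rooted by Outgroup) and count the minimum state changes it requires (Fitch parsimony):
Char. 1: 1; Char. 2: 1; Char. 3: 2.
Total tree length = 4.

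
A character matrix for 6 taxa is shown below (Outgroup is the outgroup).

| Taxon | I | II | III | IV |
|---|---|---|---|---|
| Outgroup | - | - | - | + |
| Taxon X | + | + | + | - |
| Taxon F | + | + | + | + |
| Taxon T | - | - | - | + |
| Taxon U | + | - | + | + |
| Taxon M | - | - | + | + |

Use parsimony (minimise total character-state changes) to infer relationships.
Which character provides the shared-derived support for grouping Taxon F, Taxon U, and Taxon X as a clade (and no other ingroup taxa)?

I

Character polarity is set by the outgroup: the derived state is whichever differs from the outgroup's state, so for IV the derived state is '-', and for the remaining characters it is '+'.
Only Taxon F, Taxon U, and Taxon X show the derived state '+' for I, supporting them as a clade.
II (derived state '+') is shared by Taxon F and Taxon X — a synapomorphy uniting that clade.
Only Taxon F, Taxon M, Taxon U, and Taxon X show the derived state '+' for III, supporting them as a clade.
IV: derived state '-' in Taxon X only — an autapomorphy, so it tells us nothing about relationships among taxa.
Most parsimonious ingroup topology: ((((Taxon X,Taxon F),Taxon U),Taxon M),Taxon T).
The clade {Taxon F, Taxon U, Taxon X} is supported by I: its derived state '+' occurs in exactly those taxa and in no other taxon (including the outgroup).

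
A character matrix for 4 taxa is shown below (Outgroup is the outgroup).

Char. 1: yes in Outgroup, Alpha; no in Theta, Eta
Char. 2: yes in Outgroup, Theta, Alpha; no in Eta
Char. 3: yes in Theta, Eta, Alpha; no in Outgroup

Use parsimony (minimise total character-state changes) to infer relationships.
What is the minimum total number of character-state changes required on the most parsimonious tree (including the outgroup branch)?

Character polarity is set by the outgroup: the derived state is whichever differs from the outgroup's state, so for Char. 1, Char. 2 the derived state is 'no', and for the remaining characters it is 'yes'.
Char. 1 (derived state 'no') is shared by Eta and Theta — a synapomorphy uniting that clade.
Char. 2 (derived state 'no') is unique to Eta (autapomorphy; uninformative for grouping).
Char. 3 (derived state 'yes') is shared by all ingroup taxa — unites the whole ingroup.
Most parsimonious ingroup topology: ((Theta,Eta),Alpha).
Changes per character on this tree: Char. 1: 1; Char. 2: 1; Char. 3: 1.
Total = 3.

3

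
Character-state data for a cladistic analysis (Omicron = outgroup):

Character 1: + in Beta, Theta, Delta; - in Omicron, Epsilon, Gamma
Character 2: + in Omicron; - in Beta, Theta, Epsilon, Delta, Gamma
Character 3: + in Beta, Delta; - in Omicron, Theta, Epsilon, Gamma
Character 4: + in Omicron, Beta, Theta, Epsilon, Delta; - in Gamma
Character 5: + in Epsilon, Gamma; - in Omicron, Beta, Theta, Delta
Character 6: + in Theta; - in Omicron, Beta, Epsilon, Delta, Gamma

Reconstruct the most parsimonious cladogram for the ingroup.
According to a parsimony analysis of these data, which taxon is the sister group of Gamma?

Epsilon

Character polarity is set by the outgroup: the derived state is whichever differs from the outgroup's state, so for Character 2, Character 4 the derived state is '-', and for the remaining characters it is '+'.
Character 1 (derived state '+') is shared by Beta, Delta, and Theta — a synapomorphy uniting that clade.
All ingroup taxa share the derived state '-' for Character 2; it defines the ingroup but does not resolve relationships within it.
Character 3: derived state '+' in Beta and Delta only — synapomorphy for {Beta, Delta}.
Character 4: derived state '-' in Gamma only — an autapomorphy, so it tells us nothing about relationships among taxa.
Only Epsilon and Gamma show the derived state '+' for Character 5, supporting them as a clade.
Character 6 (derived state '+') is unique to Theta (autapomorphy; uninformative for grouping).
Most parsimonious ingroup topology: (((Beta,Delta),Theta),(Epsilon,Gamma)).
Gamma and Epsilon form a cherry on this tree, so they are sister taxa.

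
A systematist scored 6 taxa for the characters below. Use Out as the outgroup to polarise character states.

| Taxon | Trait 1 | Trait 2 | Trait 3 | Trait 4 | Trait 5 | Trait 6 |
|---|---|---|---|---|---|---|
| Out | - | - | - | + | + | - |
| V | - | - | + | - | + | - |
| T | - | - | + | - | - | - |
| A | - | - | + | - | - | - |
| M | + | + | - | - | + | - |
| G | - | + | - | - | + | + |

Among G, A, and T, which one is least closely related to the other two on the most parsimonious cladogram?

Character polarity is set by the outgroup: the derived state is whichever differs from the outgroup's state, so for Trait 4, Trait 5 the derived state is '-', and for the remaining characters it is '+'.
Trait 1: derived state '+' in M only — an autapomorphy, so it tells us nothing about relationships among taxa.
Trait 2 (derived state '+') is shared by G and M — a synapomorphy uniting that clade.
Trait 3: derived state '+' in A, T, and V only — synapomorphy for {A, T, V}.
All ingroup taxa share the derived state '-' for Trait 4; it defines the ingroup but does not resolve relationships within it.
Trait 5: derived state '-' in A and T only — synapomorphy for {A, T}.
Trait 6 (derived state '+') is unique to G (autapomorphy; uninformative for grouping).
Most parsimonious ingroup topology: ((V,(T,A)),(M,G)).
A and T share a more recent common ancestor with each other than either does with G, so G is the least closely related of the three.

G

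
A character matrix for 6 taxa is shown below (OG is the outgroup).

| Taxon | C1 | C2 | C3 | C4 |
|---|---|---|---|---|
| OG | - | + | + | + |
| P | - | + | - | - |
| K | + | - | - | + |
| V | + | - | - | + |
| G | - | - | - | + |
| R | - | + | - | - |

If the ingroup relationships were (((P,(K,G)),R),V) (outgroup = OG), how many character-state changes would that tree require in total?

7

Map each character onto (((P,(K,G)),R),V) (rooted by OG) and count the minimum state changes it requires (Fitch parsimony):
C1: 2; C2: 2; C3: 1; C4: 2.
Total tree length = 7.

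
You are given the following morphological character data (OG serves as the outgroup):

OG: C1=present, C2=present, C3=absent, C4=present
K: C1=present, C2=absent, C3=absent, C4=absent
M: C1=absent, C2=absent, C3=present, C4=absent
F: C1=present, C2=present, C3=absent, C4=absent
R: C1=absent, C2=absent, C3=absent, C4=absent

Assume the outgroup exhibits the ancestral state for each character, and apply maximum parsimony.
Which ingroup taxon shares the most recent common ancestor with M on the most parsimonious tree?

Character polarity is set by the outgroup: the derived state is whichever differs from the outgroup's state, so for C1, C2, C4 the derived state is 'absent', and for the remaining characters it is 'present'.
C1 (derived state 'absent') is shared by M and R — a synapomorphy uniting that clade.
C2 (derived state 'absent') is shared by K, M, and R — a synapomorphy uniting that clade.
C3 (derived state 'present') is unique to M (autapomorphy; uninformative for grouping).
C4 (derived state 'absent') is shared by all ingroup taxa — unites the whole ingroup.
Most parsimonious ingroup topology: ((K,(M,R)),F).
M and R form a cherry on this tree, so they are sister taxa.

R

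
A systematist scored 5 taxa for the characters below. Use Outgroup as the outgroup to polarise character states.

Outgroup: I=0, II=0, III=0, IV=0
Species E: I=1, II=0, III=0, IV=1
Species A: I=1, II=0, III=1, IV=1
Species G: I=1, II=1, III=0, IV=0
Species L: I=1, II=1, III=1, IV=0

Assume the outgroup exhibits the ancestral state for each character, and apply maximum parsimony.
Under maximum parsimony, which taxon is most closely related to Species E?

The outgroup has state '0' for every character, so '1' is the derived state throughout.
All ingroup taxa share the derived state '1' for I; it defines the ingroup but does not resolve relationships within it.
II: derived state '1' in Species G and Species L only — synapomorphy for {Species G, Species L}.
III groups Species A and Species L, which is incompatible with the clades supported by the remaining characters; treating it as convergent (homoplasy) costs fewer steps than any alternative tree.
IV: derived state '1' in Species A and Species E only — synapomorphy for {Species A, Species E}.
Most parsimonious ingroup topology: ((Species E,Species A),(Species G,Species L)).
Species E and Species A form a cherry on this tree, so they are sister taxa.

Species A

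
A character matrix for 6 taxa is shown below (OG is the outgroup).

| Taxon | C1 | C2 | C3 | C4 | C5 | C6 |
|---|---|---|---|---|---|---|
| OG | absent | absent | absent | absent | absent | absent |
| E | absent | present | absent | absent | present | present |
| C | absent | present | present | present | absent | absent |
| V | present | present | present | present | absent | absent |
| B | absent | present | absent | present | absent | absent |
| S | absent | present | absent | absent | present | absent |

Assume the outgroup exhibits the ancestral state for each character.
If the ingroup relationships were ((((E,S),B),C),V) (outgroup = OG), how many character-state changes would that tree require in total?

8

Map each character onto ((((E,S),B),C),V) (rooted by OG) and count the minimum state changes it requires (Fitch parsimony):
C1: 1; C2: 1; C3: 2; C4: 2; C5: 1; C6: 1.
Total tree length = 8.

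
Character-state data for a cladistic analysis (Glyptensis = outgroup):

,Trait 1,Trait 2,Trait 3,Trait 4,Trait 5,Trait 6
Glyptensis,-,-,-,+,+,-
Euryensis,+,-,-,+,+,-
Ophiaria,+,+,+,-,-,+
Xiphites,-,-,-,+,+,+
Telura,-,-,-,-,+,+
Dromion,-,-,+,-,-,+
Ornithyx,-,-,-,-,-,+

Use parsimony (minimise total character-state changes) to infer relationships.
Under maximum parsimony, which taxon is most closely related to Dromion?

Ophiaria

Character polarity is set by the outgroup: the derived state is whichever differs from the outgroup's state, so for Trait 4, Trait 5 the derived state is '-', and for the remaining characters it is '+'.
Trait 1 (state '+') occurs in Euryensis and Ophiaria but conflicts with the nesting implied by the other characters — most parsimoniously interpreted as homoplasy.
Trait 2 (derived state '+') is unique to Ophiaria (autapomorphy; uninformative for grouping).
Trait 3 (derived state '+') is shared by Dromion and Ophiaria — a synapomorphy uniting that clade.
Trait 4 (derived state '-') is shared by Dromion, Ophiaria, Ornithyx, and Telura — a synapomorphy uniting that clade.
Trait 5 (derived state '-') is shared by Dromion, Ophiaria, and Ornithyx — a synapomorphy uniting that clade.
Trait 6: derived state '+' in Dromion, Ophiaria, Ornithyx, Telura, and Xiphites only — synapomorphy for {Dromion, Ophiaria, Ornithyx, Telura, Xiphites}.
Most parsimonious ingroup topology: (Euryensis,((((Ophiaria,Dromion),Ornithyx),Telura),Xiphites)).
Dromion and Ophiaria form a cherry on this tree, so they are sister taxa.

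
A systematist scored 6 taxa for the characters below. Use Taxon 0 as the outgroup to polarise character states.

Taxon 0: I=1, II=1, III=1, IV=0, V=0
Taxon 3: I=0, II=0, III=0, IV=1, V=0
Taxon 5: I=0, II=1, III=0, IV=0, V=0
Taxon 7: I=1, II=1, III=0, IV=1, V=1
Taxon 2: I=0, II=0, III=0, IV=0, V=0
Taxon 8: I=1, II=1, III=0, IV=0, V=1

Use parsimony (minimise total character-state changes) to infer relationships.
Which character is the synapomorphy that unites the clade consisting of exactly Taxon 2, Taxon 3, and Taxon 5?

Character polarity is set by the outgroup: the derived state is whichever differs from the outgroup's state, so for I, II, III the derived state is '0', and for the remaining characters it is '1'.
I: derived state '0' in Taxon 2, Taxon 3, and Taxon 5 only — synapomorphy for {Taxon 2, Taxon 3, Taxon 5}.
II (derived state '0') is shared by Taxon 2 and Taxon 3 — a synapomorphy uniting that clade.
All ingroup taxa share the derived state '0' for III; it defines the ingroup but does not resolve relationships within it.
IV groups Taxon 3 and Taxon 7, which is incompatible with the clades supported by the remaining characters; treating it as convergent (homoplasy) costs fewer steps than any alternative tree.
Only Taxon 7 and Taxon 8 show the derived state '1' for V, supporting them as a clade.
Most parsimonious ingroup topology: (((Taxon 3,Taxon 2),Taxon 5),(Taxon 7,Taxon 8)).
The clade {Taxon 2, Taxon 3, Taxon 5} is supported by I: its derived state '0' occurs in exactly those taxa and in no other taxon (including the outgroup).

I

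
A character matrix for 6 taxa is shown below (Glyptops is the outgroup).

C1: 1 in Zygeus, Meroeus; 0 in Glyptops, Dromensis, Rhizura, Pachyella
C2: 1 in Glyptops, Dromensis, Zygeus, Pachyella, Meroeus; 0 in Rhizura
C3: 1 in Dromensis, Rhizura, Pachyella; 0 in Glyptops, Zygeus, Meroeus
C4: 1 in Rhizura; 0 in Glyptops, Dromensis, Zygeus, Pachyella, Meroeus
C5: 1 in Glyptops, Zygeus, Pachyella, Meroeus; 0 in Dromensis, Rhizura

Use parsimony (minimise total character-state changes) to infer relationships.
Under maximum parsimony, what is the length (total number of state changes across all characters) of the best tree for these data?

5

Character polarity is set by the outgroup: the derived state is whichever differs from the outgroup's state, so for C2, C5 the derived state is '0', and for the remaining characters it is '1'.
C1 (derived state '1') is shared by Meroeus and Zygeus — a synapomorphy uniting that clade.
C2 (derived state '0') is unique to Rhizura (autapomorphy; uninformative for grouping).
C3: derived state '1' in Dromensis, Pachyella, and Rhizura only — synapomorphy for {Dromensis, Pachyella, Rhizura}.
C4 (derived state '1') is unique to Rhizura (autapomorphy; uninformative for grouping).
C5: derived state '0' in Dromensis and Rhizura only — synapomorphy for {Dromensis, Rhizura}.
Most parsimonious ingroup topology: (((Dromensis,Rhizura),Pachyella),(Zygeus,Meroeus)).
Changes per character on this tree: C1: 1; C2: 1; C3: 1; C4: 1; C5: 1.
Total = 5.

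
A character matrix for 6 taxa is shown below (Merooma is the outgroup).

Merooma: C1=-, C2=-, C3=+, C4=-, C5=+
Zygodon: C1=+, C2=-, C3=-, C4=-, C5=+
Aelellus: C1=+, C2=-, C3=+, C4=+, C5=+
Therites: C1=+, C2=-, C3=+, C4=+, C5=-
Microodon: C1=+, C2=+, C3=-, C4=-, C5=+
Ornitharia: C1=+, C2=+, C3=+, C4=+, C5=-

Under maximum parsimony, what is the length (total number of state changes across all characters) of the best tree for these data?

6

Character polarity is set by the outgroup: the derived state is whichever differs from the outgroup's state, so for C3, C5 the derived state is '-', and for the remaining characters it is '+'.
All ingroup taxa share the derived state '+' for C1; it defines the ingroup but does not resolve relationships within it.
C2 groups Microodon and Ornitharia, which is incompatible with the clades supported by the remaining characters; treating it as convergent (homoplasy) costs fewer steps than any alternative tree.
C3 (derived state '-') is shared by Microodon and Zygodon — a synapomorphy uniting that clade.
Only Aelellus, Ornitharia, and Therites show the derived state '+' for C4, supporting them as a clade.
C5 (derived state '-') is shared by Ornitharia and Therites — a synapomorphy uniting that clade.
Most parsimonious ingroup topology: ((Zygodon,Microodon),(Aelellus,(Therites,Ornitharia))).
Changes per character on this tree: C1: 1; C2: 2; C3: 1; C4: 1; C5: 1.
Total = 6.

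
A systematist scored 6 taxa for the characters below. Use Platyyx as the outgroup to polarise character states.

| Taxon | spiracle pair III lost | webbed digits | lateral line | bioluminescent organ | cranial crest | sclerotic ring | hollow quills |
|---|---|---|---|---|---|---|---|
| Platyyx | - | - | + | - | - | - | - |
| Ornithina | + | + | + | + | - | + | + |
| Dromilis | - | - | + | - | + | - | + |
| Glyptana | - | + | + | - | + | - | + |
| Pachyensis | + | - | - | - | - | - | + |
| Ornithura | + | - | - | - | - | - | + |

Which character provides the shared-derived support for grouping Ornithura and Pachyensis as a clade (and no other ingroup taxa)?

lateral line

Character polarity is set by the outgroup: the derived state is whichever differs from the outgroup's state, so for lateral line the derived state is '-', and for the remaining characters it is '+'.
spiracle pair III lost: derived state '+' in Ornithina, Ornithura, and Pachyensis only — synapomorphy for {Ornithina, Ornithura, Pachyensis}.
webbed digits (state '+') occurs in Glyptana and Ornithina but conflicts with the nesting implied by the other characters — most parsimoniously interpreted as homoplasy.
lateral line: derived state '-' in Ornithura and Pachyensis only — synapomorphy for {Ornithura, Pachyensis}.
bioluminescent organ (derived state '+') is unique to Ornithina (autapomorphy; uninformative for grouping).
Only Dromilis and Glyptana show the derived state '+' for cranial crest, supporting them as a clade.
sclerotic ring (derived state '+') is unique to Ornithina (autapomorphy; uninformative for grouping).
All ingroup taxa share the derived state '+' for hollow quills; it defines the ingroup but does not resolve relationships within it.
Most parsimonious ingroup topology: ((Ornithina,(Pachyensis,Ornithura)),(Dromilis,Glyptana)).
The clade {Ornithura, Pachyensis} is supported by lateral line: its derived state '-' occurs in exactly those taxa and in no other taxon (including the outgroup).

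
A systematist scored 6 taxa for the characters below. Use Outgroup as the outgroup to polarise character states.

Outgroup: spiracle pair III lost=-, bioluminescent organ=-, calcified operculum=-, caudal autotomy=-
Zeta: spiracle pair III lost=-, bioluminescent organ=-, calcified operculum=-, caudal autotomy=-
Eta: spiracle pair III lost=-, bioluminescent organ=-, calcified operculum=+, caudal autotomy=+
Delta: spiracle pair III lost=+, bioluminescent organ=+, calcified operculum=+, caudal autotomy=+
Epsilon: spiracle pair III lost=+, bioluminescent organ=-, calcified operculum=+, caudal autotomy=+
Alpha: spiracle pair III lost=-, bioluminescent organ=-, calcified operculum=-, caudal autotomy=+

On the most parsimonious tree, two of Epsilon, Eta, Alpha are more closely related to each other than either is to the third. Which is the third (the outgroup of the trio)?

The outgroup has state '-' for every character, so '+' is the derived state throughout.
spiracle pair III lost: derived state '+' in Delta and Epsilon only — synapomorphy for {Delta, Epsilon}.
bioluminescent organ: derived state '+' in Delta only — an autapomorphy, so it tells us nothing about relationships among taxa.
calcified operculum (derived state '+') is shared by Delta, Epsilon, and Eta — a synapomorphy uniting that clade.
caudal autotomy (derived state '+') is shared by Alpha, Delta, Epsilon, and Eta — a synapomorphy uniting that clade.
Most parsimonious ingroup topology: (Zeta,((Eta,(Delta,Epsilon)),Alpha)).
Eta and Epsilon share a more recent common ancestor with each other than either does with Alpha, so Alpha is the least closely related of the three.

Alpha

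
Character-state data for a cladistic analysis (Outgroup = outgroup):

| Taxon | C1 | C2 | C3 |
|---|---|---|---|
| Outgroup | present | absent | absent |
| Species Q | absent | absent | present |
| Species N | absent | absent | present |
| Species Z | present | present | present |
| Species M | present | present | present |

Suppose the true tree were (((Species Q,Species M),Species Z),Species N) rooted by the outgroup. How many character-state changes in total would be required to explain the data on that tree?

5

Map each character onto (((Species Q,Species M),Species Z),Species N) (rooted by Outgroup) and count the minimum state changes it requires (Fitch parsimony):
C1: 2; C2: 2; C3: 1.
Total tree length = 5.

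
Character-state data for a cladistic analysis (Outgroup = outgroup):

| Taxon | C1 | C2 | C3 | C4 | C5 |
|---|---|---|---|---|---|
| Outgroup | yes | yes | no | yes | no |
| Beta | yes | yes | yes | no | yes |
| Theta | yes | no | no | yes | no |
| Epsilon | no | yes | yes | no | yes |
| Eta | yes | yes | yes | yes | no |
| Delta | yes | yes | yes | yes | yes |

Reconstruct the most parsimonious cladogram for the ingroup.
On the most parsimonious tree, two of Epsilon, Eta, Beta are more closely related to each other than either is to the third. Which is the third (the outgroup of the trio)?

Character polarity is set by the outgroup: the derived state is whichever differs from the outgroup's state, so for C1, C2, C4 the derived state is 'no', and for the remaining characters it is 'yes'.
C1 (derived state 'no') is unique to Epsilon (autapomorphy; uninformative for grouping).
C2: derived state 'no' in Theta only — an autapomorphy, so it tells us nothing about relationships among taxa.
Only Beta, Delta, Epsilon, and Eta show the derived state 'yes' for C3, supporting them as a clade.
C4: derived state 'no' in Beta and Epsilon only — synapomorphy for {Beta, Epsilon}.
C5 (derived state 'yes') is shared by Beta, Delta, and Epsilon — a synapomorphy uniting that clade.
Most parsimonious ingroup topology: ((((Beta,Epsilon),Delta),Eta),Theta).
Epsilon and Beta share a more recent common ancestor with each other than either does with Eta, so Eta is the least closely related of the three.

Eta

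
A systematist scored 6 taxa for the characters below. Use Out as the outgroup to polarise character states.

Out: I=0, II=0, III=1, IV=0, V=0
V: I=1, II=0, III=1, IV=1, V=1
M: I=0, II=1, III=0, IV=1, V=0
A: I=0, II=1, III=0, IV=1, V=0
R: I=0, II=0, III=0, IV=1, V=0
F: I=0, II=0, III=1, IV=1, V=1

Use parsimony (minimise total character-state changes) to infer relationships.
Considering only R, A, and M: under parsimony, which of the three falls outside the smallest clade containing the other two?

Character polarity is set by the outgroup: the derived state is whichever differs from the outgroup's state, so for III the derived state is '0', and for the remaining characters it is '1'.
I (derived state '1') is unique to V (autapomorphy; uninformative for grouping).
Only A and M show the derived state '1' for II, supporting them as a clade.
Only A, M, and R show the derived state '0' for III, supporting them as a clade.
All ingroup taxa share the derived state '1' for IV; it defines the ingroup but does not resolve relationships within it.
Only F and V show the derived state '1' for V, supporting them as a clade.
Most parsimonious ingroup topology: ((V,F),((M,A),R)).
M and A share a more recent common ancestor with each other than either does with R, so R is the least closely related of the three.

R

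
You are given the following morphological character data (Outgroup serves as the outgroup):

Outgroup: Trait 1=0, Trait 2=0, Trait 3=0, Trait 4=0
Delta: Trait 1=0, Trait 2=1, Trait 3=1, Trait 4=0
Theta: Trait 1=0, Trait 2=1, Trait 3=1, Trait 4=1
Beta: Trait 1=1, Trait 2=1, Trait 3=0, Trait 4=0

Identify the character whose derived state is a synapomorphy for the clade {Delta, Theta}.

Trait 3

The outgroup has state '0' for every character, so '1' is the derived state throughout.
Trait 1 (derived state '1') is unique to Beta (autapomorphy; uninformative for grouping).
All ingroup taxa share the derived state '1' for Trait 2; it defines the ingroup but does not resolve relationships within it.
Only Delta and Theta show the derived state '1' for Trait 3, supporting them as a clade.
Trait 4: derived state '1' in Theta only — an autapomorphy, so it tells us nothing about relationships among taxa.
Most parsimonious ingroup topology: ((Delta,Theta),Beta).
The clade {Delta, Theta} is supported by Trait 3: its derived state '1' occurs in exactly those taxa and in no other taxon (including the outgroup).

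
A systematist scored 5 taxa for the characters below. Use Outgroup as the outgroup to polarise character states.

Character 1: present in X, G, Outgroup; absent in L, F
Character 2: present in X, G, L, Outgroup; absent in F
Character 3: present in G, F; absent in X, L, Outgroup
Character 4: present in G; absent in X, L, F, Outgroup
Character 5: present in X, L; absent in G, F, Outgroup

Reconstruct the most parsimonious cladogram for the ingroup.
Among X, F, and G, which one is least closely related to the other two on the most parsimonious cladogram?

Character polarity is set by the outgroup: the derived state is whichever differs from the outgroup's state, so for Character 1, Character 2 the derived state is 'absent', and for the remaining characters it is 'present'.
Character 1 groups F and L, which is incompatible with the clades supported by the remaining characters; treating it as convergent (homoplasy) costs fewer steps than any alternative tree.
Character 2: derived state 'absent' in F only — an autapomorphy, so it tells us nothing about relationships among taxa.
Character 3 (derived state 'present') is shared by F and G — a synapomorphy uniting that clade.
Character 4: derived state 'present' in G only — an autapomorphy, so it tells us nothing about relationships among taxa.
Only L and X show the derived state 'present' for Character 5, supporting them as a clade.
Most parsimonious ingroup topology: ((L,X),(F,G)).
G and F share a more recent common ancestor with each other than either does with X, so X is the least closely related of the three.

X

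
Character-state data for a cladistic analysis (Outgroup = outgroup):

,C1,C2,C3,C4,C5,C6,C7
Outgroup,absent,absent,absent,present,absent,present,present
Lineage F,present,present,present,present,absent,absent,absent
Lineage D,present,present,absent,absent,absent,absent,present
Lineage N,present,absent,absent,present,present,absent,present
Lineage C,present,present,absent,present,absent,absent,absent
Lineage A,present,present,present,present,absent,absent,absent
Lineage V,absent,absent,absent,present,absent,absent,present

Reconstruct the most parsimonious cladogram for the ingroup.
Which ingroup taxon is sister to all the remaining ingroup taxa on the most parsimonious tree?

Character polarity is set by the outgroup: the derived state is whichever differs from the outgroup's state, so for C4, C6, C7 the derived state is 'absent', and for the remaining characters it is 'present'.
Only Lineage A, Lineage C, Lineage D, Lineage F, and Lineage N show the derived state 'present' for C1, supporting them as a clade.
C2: derived state 'present' in Lineage A, Lineage C, Lineage D, and Lineage F only — synapomorphy for {Lineage A, Lineage C, Lineage D, Lineage F}.
Only Lineage A and Lineage F show the derived state 'present' for C3, supporting them as a clade.
C4: derived state 'absent' in Lineage D only — an autapomorphy, so it tells us nothing about relationships among taxa.
C5 (derived state 'present') is unique to Lineage N (autapomorphy; uninformative for grouping).
C6 (derived state 'absent') is shared by all ingroup taxa — unites the whole ingroup.
Only Lineage A, Lineage C, and Lineage F show the derived state 'absent' for C7, supporting them as a clade.
Most parsimonious ingroup topology: (((((Lineage F,Lineage A),Lineage C),Lineage D),Lineage N),Lineage V).
Lineage V is sister to the clade containing all other ingroup taxa, so it is the earliest-diverging (most basal) ingroup lineage.

Lineage V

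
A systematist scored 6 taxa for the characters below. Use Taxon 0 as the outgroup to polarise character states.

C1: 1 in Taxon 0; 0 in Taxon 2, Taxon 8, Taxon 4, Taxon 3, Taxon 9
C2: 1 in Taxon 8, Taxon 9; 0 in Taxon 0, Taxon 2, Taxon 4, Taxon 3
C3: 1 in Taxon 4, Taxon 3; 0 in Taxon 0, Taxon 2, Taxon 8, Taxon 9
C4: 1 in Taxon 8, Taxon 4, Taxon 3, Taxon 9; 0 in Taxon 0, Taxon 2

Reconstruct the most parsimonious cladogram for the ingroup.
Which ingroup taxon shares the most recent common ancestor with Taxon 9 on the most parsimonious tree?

Character polarity is set by the outgroup: the derived state is whichever differs from the outgroup's state, so for C1 the derived state is '0', and for the remaining characters it is '1'.
C1 (derived state '0') is shared by all ingroup taxa — unites the whole ingroup.
C2: derived state '1' in Taxon 8 and Taxon 9 only — synapomorphy for {Taxon 8, Taxon 9}.
Only Taxon 3 and Taxon 4 show the derived state '1' for C3, supporting them as a clade.
C4: derived state '1' in Taxon 3, Taxon 4, Taxon 8, and Taxon 9 only — synapomorphy for {Taxon 3, Taxon 4, Taxon 8, Taxon 9}.
Most parsimonious ingroup topology: (Taxon 2,((Taxon 8,Taxon 9),(Taxon 4,Taxon 3))).
Taxon 9 and Taxon 8 form a cherry on this tree, so they are sister taxa.

Taxon 8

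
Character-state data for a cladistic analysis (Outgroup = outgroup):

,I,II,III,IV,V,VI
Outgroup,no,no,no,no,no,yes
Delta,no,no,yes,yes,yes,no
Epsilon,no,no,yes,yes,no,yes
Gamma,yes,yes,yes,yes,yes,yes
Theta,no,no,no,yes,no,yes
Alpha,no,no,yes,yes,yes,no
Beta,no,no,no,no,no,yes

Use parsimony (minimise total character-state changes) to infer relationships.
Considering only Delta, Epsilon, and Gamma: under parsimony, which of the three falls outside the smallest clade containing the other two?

Epsilon

Character polarity is set by the outgroup: the derived state is whichever differs from the outgroup's state, so for VI the derived state is 'no', and for the remaining characters it is 'yes'.
I: derived state 'yes' in Gamma only — an autapomorphy, so it tells us nothing about relationships among taxa.
II (derived state 'yes') is unique to Gamma (autapomorphy; uninformative for grouping).
Only Alpha, Delta, Epsilon, and Gamma show the derived state 'yes' for III, supporting them as a clade.
Only Alpha, Delta, Epsilon, Gamma, and Theta show the derived state 'yes' for IV, supporting them as a clade.
V (derived state 'yes') is shared by Alpha, Delta, and Gamma — a synapomorphy uniting that clade.
VI (derived state 'no') is shared by Alpha and Delta — a synapomorphy uniting that clade.
Most parsimonious ingroup topology: (((((Delta,Alpha),Gamma),Epsilon),Theta),Beta).
Delta and Gamma share a more recent common ancestor with each other than either does with Epsilon, so Epsilon is the least closely related of the three.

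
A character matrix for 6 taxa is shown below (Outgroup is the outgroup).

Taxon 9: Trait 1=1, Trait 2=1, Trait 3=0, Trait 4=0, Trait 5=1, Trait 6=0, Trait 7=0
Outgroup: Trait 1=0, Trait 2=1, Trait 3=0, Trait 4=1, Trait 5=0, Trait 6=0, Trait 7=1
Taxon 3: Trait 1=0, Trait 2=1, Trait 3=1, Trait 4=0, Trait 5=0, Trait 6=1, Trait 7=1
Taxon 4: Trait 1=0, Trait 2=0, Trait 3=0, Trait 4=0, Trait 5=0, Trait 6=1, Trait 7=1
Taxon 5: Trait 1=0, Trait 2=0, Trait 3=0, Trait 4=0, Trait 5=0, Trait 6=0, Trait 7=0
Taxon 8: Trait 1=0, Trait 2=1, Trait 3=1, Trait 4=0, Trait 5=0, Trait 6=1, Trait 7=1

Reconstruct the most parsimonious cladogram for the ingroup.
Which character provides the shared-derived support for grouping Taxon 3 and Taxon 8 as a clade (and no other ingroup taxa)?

Trait 3

Character polarity is set by the outgroup: the derived state is whichever differs from the outgroup's state, so for Trait 2, Trait 4, Trait 7 the derived state is '0', and for the remaining characters it is '1'.
Trait 1: derived state '1' in Taxon 9 only — an autapomorphy, so it tells us nothing about relationships among taxa.
Trait 2 (state '0') occurs in Taxon 4 and Taxon 5 but conflicts with the nesting implied by the other characters — most parsimoniously interpreted as homoplasy.
Trait 3: derived state '1' in Taxon 3 and Taxon 8 only — synapomorphy for {Taxon 3, Taxon 8}.
Trait 4 (derived state '0') is shared by all ingroup taxa — unites the whole ingroup.
Trait 5: derived state '1' in Taxon 9 only — an autapomorphy, so it tells us nothing about relationships among taxa.
Trait 6: derived state '1' in Taxon 3, Taxon 4, and Taxon 8 only — synapomorphy for {Taxon 3, Taxon 4, Taxon 8}.
Trait 7 (derived state '0') is shared by Taxon 5 and Taxon 9 — a synapomorphy uniting that clade.
Most parsimonious ingroup topology: (((Taxon 3,Taxon 8),Taxon 4),(Taxon 5,Taxon 9)).
The clade {Taxon 3, Taxon 8} is supported by Trait 3: its derived state '1' occurs in exactly those taxa and in no other taxon (including the outgroup).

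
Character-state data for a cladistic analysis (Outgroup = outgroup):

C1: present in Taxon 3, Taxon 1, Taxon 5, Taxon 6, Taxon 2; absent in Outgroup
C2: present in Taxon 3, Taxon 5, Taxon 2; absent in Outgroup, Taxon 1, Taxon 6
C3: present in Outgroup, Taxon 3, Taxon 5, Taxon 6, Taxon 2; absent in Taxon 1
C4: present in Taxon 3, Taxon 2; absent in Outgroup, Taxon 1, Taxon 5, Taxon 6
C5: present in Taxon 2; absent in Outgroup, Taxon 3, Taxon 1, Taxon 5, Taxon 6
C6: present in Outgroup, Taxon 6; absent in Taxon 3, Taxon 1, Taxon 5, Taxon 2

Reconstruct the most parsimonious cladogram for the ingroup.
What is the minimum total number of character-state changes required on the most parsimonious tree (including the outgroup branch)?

6

Character polarity is set by the outgroup: the derived state is whichever differs from the outgroup's state, so for C3, C6 the derived state is 'absent', and for the remaining characters it is 'present'.
C1 (derived state 'present') is shared by all ingroup taxa — unites the whole ingroup.
Only Taxon 2, Taxon 3, and Taxon 5 show the derived state 'present' for C2, supporting them as a clade.
C3 (derived state 'absent') is unique to Taxon 1 (autapomorphy; uninformative for grouping).
Only Taxon 2 and Taxon 3 show the derived state 'present' for C4, supporting them as a clade.
C5 (derived state 'present') is unique to Taxon 2 (autapomorphy; uninformative for grouping).
C6 (derived state 'absent') is shared by Taxon 1, Taxon 2, Taxon 3, and Taxon 5 — a synapomorphy uniting that clade.
Most parsimonious ingroup topology: ((((Taxon 3,Taxon 2),Taxon 5),Taxon 1),Taxon 6).
Changes per character on this tree: C1: 1; C2: 1; C3: 1; C4: 1; C5: 1; C6: 1.
Total = 6.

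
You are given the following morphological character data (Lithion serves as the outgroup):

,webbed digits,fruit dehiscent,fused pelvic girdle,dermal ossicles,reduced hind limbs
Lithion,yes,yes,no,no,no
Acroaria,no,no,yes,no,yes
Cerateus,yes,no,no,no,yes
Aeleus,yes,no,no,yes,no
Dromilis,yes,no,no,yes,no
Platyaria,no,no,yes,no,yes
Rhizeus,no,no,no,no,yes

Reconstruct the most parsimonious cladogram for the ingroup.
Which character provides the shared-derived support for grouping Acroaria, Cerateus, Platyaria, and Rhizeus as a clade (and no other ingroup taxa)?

Character polarity is set by the outgroup: the derived state is whichever differs from the outgroup's state, so for webbed digits, fruit dehiscent the derived state is 'no', and for the remaining characters it is 'yes'.
Only Acroaria, Platyaria, and Rhizeus show the derived state 'no' for webbed digits, supporting them as a clade.
fruit dehiscent (derived state 'no') is shared by all ingroup taxa — unites the whole ingroup.
fused pelvic girdle: derived state 'yes' in Acroaria and Platyaria only — synapomorphy for {Acroaria, Platyaria}.
Only Aeleus and Dromilis show the derived state 'yes' for dermal ossicles, supporting them as a clade.
reduced hind limbs: derived state 'yes' in Acroaria, Cerateus, Platyaria, and Rhizeus only — synapomorphy for {Acroaria, Cerateus, Platyaria, Rhizeus}.
Most parsimonious ingroup topology: ((((Acroaria,Platyaria),Rhizeus),Cerateus),(Aeleus,Dromilis)).
The clade {Acroaria, Cerateus, Platyaria, Rhizeus} is supported by reduced hind limbs: its derived state 'yes' occurs in exactly those taxa and in no other taxon (including the outgroup).

reduced hind limbs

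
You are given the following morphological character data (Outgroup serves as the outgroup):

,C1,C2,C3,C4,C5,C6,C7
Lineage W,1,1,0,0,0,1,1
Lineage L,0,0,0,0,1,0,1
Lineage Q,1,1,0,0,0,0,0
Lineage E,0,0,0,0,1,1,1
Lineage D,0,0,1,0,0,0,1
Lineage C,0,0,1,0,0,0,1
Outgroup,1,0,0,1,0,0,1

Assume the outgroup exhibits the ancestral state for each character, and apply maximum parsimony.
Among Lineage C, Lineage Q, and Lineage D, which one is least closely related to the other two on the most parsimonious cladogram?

Character polarity is set by the outgroup: the derived state is whichever differs from the outgroup's state, so for C1, C4, C7 the derived state is '0', and for the remaining characters it is '1'.
C1 (derived state '0') is shared by Lineage C, Lineage D, Lineage E, and Lineage L — a synapomorphy uniting that clade.
C2 (derived state '1') is shared by Lineage Q and Lineage W — a synapomorphy uniting that clade.
C3: derived state '1' in Lineage C and Lineage D only — synapomorphy for {Lineage C, Lineage D}.
All ingroup taxa share the derived state '0' for C4; it defines the ingroup but does not resolve relationships within it.
Only Lineage E and Lineage L show the derived state '1' for C5, supporting them as a clade.
C6 groups Lineage E and Lineage W, which is incompatible with the clades supported by the remaining characters; treating it as convergent (homoplasy) costs fewer steps than any alternative tree.
C7: derived state '0' in Lineage Q only — an autapomorphy, so it tells us nothing about relationships among taxa.
Most parsimonious ingroup topology: (((Lineage C,Lineage D),(Lineage E,Lineage L)),(Lineage W,Lineage Q)).
Lineage D and Lineage C share a more recent common ancestor with each other than either does with Lineage Q, so Lineage Q is the least closely related of the three.

Lineage Q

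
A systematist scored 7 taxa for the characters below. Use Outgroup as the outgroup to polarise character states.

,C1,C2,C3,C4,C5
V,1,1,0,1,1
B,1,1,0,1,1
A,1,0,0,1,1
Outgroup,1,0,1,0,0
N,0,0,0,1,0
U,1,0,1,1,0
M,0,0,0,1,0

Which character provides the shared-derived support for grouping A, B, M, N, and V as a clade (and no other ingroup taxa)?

Character polarity is set by the outgroup: the derived state is whichever differs from the outgroup's state, so for C1, C3 the derived state is '0', and for the remaining characters it is '1'.
C1 (derived state '0') is shared by M and N — a synapomorphy uniting that clade.
Only B and V show the derived state '1' for C2, supporting them as a clade.
Only A, B, M, N, and V show the derived state '0' for C3, supporting them as a clade.
C4 (derived state '1') is shared by all ingroup taxa — unites the whole ingroup.
C5: derived state '1' in A, B, and V only — synapomorphy for {A, B, V}.
Most parsimonious ingroup topology: (U,((A,(B,V)),(M,N))).
The clade {A, B, M, N, V} is supported by C3: its derived state '0' occurs in exactly those taxa and in no other taxon (including the outgroup).

C3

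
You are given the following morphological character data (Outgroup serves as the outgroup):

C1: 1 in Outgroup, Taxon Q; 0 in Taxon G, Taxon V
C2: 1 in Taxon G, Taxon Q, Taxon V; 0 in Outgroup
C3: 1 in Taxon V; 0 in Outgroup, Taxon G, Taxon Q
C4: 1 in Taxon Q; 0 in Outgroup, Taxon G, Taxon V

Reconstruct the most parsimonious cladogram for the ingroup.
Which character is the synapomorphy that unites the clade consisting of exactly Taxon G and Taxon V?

Character polarity is set by the outgroup: the derived state is whichever differs from the outgroup's state, so for C1 the derived state is '0', and for the remaining characters it is '1'.
C1 (derived state '0') is shared by Taxon G and Taxon V — a synapomorphy uniting that clade.
All ingroup taxa share the derived state '1' for C2; it defines the ingroup but does not resolve relationships within it.
C3 (derived state '1') is unique to Taxon V (autapomorphy; uninformative for grouping).
C4: derived state '1' in Taxon Q only — an autapomorphy, so it tells us nothing about relationships among taxa.
Most parsimonious ingroup topology: ((Taxon G,Taxon V),Taxon Q).
The clade {Taxon G, Taxon V} is supported by C1: its derived state '0' occurs in exactly those taxa and in no other taxon (including the outgroup).

C1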